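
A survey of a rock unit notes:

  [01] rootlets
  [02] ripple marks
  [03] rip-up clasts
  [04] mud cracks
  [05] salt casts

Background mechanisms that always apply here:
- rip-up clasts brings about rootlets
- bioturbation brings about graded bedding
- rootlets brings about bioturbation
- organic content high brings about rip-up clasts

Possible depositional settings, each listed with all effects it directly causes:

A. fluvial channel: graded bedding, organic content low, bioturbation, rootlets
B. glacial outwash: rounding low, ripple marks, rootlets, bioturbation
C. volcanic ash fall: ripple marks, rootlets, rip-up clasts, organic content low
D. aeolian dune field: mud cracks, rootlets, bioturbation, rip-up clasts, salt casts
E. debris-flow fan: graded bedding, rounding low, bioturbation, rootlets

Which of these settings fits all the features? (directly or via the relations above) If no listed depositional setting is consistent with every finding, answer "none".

Per-candidate check:
(A) fluvial channel — rootlets yes; ripple marks NO; rip-up clasts NO; mud cracks NO; salt casts NO
(B) glacial outwash — does not account for rip-up clasts, mud cracks, salt casts
(C) volcanic ash fall — rootlets yes; ripple marks yes; rip-up clasts yes; mud cracks NO; salt casts NO
(D) aeolian dune field — rootlets yes; ripple marks NO; rip-up clasts yes; mud cracks yes; salt casts yes
(E) debris-flow fan — does not account for ripple marks, rip-up clasts, mud cracks, salt casts
None of the listed candidates fits everything.

none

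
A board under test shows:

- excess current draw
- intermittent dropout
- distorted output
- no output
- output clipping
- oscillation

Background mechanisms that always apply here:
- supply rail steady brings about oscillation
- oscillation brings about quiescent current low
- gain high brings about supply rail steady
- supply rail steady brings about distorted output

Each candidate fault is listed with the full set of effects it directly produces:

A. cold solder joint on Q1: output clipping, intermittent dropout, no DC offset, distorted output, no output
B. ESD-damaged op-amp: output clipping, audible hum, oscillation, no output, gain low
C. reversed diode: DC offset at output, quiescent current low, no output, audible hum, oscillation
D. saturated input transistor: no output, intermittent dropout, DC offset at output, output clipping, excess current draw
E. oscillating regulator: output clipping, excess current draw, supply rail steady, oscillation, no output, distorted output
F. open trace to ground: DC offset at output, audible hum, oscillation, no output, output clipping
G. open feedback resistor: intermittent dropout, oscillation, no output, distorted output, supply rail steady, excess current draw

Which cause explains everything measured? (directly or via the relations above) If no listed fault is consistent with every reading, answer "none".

none

Per-candidate check:
(A) cold solder joint on Q1 — excess current draw miss; intermittent dropout match; distorted output match; no output match; output clipping match; oscillation miss
(B) ESD-damaged op-amp — excess current draw miss; intermittent dropout miss; distorted output miss; no output match; output clipping match; oscillation match
(C) reversed diode — excess current draw miss; intermittent dropout miss; distorted output miss; no output match; output clipping miss; oscillation match
(D) saturated input transistor — excess current draw match; intermittent dropout match; distorted output miss; no output match; output clipping match; oscillation miss
(E) oscillating regulator — does not account for intermittent dropout
(F) open trace to ground — does not account for excess current draw, intermittent dropout, distorted output
(G) open feedback resistor — excess current draw match; intermittent dropout match; distorted output match; no output match; output clipping miss; oscillation match
Every candidate fails on at least one observation.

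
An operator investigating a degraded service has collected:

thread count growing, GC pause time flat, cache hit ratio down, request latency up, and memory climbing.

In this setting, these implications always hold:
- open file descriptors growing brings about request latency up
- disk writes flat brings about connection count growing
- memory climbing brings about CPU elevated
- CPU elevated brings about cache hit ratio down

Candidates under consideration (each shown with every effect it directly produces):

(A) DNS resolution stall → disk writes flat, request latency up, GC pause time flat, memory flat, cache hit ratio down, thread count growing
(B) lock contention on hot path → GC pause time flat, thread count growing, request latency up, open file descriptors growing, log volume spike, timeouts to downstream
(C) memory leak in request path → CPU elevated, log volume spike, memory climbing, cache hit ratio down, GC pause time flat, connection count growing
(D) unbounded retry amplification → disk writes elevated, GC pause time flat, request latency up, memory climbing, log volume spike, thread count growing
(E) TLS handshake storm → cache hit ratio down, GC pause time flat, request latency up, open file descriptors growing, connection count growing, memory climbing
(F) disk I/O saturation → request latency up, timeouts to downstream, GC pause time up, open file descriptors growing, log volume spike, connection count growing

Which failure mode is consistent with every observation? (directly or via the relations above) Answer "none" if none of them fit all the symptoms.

D

Testing each hypothesis:
(A) DNS resolution stall — thread count growing ✓; GC pause time flat ✓; cache hit ratio down ✓; request latency up ✓; memory climbing ✗
(B) lock contention on hot path — does not account for cache hit ratio down, memory climbing
(C) memory leak in request path — thread count growing ✗; GC pause time flat ✓; cache hit ratio down ✓; request latency up ✗; memory climbing ✓
(D) unbounded retry amplification — accounts for every observation (cache hit ratio down by memory climbing → CPU elevated → cache hit ratio down)
(E) TLS handshake storm — does not account for thread count growing
(F) disk I/O saturation — fails on thread count growing, GC pause time flat, cache hit ratio down, memory climbing (predicts GC pause time up, not GC pause time flat)
(D) alone accounts for all the evidence.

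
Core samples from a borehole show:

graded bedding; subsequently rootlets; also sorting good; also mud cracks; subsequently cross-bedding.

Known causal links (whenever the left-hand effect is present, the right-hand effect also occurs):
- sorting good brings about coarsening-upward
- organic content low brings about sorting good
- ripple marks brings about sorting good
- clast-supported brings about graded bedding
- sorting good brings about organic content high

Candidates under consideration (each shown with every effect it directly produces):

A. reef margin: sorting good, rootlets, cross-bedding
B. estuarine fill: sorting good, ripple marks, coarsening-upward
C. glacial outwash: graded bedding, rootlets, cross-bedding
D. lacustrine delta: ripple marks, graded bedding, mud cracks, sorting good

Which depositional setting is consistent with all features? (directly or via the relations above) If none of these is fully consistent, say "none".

Per-candidate check:
(A) reef margin — graded bedding ✗; rootlets ✓; sorting good ✓; mud cracks ✗; cross-bedding ✓
(B) estuarine fill — graded bedding ✗; rootlets ✗; sorting good ✓; mud cracks ✗; cross-bedding ✗
(C) glacial outwash — does not account for sorting good, mud cracks
(D) lacustrine delta — graded bedding ✓; rootlets ✗; sorting good ✓; mud cracks ✓; cross-bedding ✗
None of the listed candidates fits everything.

none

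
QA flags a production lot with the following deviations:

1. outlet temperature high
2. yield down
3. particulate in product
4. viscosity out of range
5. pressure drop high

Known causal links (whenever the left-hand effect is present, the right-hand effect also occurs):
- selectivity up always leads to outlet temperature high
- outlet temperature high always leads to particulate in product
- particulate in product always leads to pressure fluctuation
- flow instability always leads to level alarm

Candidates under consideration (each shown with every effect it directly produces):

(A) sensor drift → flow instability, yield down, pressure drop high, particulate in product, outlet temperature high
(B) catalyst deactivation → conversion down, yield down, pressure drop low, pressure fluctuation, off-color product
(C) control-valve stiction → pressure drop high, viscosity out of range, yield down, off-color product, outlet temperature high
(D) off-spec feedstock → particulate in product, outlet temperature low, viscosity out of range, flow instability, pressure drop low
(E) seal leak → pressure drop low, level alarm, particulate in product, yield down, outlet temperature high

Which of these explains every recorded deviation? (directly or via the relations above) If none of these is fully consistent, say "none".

C

For each candidate, compare predicted effects to what was observed:
(A) sensor drift — does not account for viscosity out of range
(B) catalyst deactivation — outlet temperature high NO; yield down yes; particulate in product NO; viscosity out of range NO; pressure drop high NO
(C) control-valve stiction — accounts for every observation (particulate in product via outlet temperature high → particulate in product)
(D) off-spec feedstock — fails on outlet temperature high, yield down, pressure drop high (predicts outlet temperature low, not outlet temperature high; predicts pressure drop low, not pressure drop high)
(E) seal leak — outlet temperature high yes; yield down yes; particulate in product yes; viscosity out of range NO; pressure drop high NO
(C) is the only candidate with no mismatches.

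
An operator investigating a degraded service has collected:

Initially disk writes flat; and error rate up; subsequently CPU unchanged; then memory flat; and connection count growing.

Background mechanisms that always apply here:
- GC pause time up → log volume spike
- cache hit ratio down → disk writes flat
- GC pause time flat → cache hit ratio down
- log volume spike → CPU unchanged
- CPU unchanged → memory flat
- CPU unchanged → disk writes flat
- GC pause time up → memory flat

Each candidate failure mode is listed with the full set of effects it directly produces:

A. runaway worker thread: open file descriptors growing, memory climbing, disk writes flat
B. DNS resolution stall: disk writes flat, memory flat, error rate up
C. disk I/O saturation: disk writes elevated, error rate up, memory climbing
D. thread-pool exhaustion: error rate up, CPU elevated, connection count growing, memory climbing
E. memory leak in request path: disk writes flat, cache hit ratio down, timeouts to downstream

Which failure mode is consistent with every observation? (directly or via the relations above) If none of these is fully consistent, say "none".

none

Checking each candidate against the observations:
(A) runaway worker thread — disk writes flat match; error rate up miss; CPU unchanged miss; memory flat miss; connection count growing miss
(B) DNS resolution stall — does not account for CPU unchanged, connection count growing
(C) disk I/O saturation — disk writes flat miss; error rate up match; CPU unchanged miss; memory flat miss; connection count growing miss
(D) thread-pool exhaustion — fails on disk writes flat, CPU unchanged, memory flat (predicts CPU elevated, not CPU unchanged; predicts memory climbing, not memory flat)
(E) memory leak in request path — disk writes flat match; error rate up miss; CPU unchanged miss; memory flat miss; connection count growing miss
None of the listed candidates fits everything.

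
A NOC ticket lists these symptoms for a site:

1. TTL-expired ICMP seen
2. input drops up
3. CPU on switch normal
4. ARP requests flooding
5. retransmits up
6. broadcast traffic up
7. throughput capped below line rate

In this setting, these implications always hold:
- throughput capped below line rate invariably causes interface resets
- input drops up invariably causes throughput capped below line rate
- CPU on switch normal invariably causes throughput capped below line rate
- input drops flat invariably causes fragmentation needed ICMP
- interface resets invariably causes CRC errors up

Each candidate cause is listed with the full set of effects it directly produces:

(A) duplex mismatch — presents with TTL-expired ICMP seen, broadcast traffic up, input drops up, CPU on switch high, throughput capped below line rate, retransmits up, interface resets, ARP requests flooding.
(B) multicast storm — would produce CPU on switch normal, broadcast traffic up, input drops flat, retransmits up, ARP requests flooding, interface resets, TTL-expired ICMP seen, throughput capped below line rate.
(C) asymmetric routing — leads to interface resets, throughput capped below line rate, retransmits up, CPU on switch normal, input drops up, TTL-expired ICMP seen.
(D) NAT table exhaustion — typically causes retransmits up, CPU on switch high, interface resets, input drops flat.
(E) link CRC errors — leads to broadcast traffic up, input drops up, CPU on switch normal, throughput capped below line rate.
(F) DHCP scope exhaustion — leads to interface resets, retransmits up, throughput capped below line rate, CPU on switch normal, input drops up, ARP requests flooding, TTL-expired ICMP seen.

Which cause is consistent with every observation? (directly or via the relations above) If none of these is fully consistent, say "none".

none

Testing each hypothesis:
(A) duplex mismatch — TTL-expired ICMP seen +; input drops up +; CPU on switch normal -; ARP requests flooding +; retransmits up +; broadcast traffic up +; throughput capped below line rate +
(B) multicast storm — TTL-expired ICMP seen +; input drops up -; CPU on switch normal +; ARP requests flooding +; retransmits up +; broadcast traffic up +; throughput capped below line rate +
(C) asymmetric routing — does not account for ARP requests flooding, broadcast traffic up
(D) NAT table exhaustion — fails on TTL-expired ICMP seen, input drops up, CPU on switch normal, ARP requests flooding, broadcast traffic up, throughput capped below line rate (predicts input drops flat, not input drops up; predicts CPU on switch high, not CPU on switch normal)
(E) link CRC errors — TTL-expired ICMP seen -; input drops up +; CPU on switch normal +; ARP requests flooding -; retransmits up -; broadcast traffic up +; throughput capped below line rate +
(F) DHCP scope exhaustion — does not account for broadcast traffic up
No candidate is consistent with all observations.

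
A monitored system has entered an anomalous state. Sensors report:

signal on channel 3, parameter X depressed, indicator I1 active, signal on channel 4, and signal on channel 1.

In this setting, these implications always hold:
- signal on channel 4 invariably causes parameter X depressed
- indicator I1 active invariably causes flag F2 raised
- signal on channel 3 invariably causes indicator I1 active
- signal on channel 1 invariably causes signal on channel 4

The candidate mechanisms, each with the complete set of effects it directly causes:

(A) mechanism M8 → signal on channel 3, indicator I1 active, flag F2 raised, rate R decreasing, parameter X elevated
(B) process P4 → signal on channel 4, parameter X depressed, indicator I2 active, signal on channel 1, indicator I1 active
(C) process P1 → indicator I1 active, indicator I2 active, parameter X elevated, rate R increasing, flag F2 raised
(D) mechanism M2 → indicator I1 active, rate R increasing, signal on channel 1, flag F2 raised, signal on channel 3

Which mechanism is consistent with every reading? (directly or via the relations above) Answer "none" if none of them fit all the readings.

For each candidate, compare predicted effects to what was observed:
(A) mechanism M8 — signal on channel 3 +; parameter X depressed -; indicator I1 active +; signal on channel 4 -; signal on channel 1 -
(B) process P4 — signal on channel 3 -; parameter X depressed +; indicator I1 active +; signal on channel 4 +; signal on channel 1 +
(C) process P1 — fails on signal on channel 3, parameter X depressed, signal on channel 4, signal on channel 1 (predicts parameter X elevated, not parameter X depressed)
(D) mechanism M2 — signal on channel 3 +; parameter X depressed + (through signal on channel 1 → signal on channel 4 → parameter X depressed); indicator I1 active +; signal on channel 4 + (through signal on channel 1 → signal on channel 4); signal on channel 1 +
(D) is the only candidate with no mismatches.

D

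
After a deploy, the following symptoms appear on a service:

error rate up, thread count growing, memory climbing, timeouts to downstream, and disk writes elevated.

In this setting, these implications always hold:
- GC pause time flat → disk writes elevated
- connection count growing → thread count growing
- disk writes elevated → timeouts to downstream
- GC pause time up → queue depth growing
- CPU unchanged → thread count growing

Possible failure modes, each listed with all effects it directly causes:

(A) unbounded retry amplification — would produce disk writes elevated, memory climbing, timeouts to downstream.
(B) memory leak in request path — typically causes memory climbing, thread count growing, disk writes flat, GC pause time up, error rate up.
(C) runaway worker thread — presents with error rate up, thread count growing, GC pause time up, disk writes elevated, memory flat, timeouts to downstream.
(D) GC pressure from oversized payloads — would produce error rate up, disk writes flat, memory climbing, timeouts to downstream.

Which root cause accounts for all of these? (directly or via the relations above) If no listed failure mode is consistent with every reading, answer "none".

Checking each candidate against the observations:
(A) unbounded retry amplification — does not account for error rate up, thread count growing
(B) memory leak in request path — fails on timeouts to downstream, disk writes elevated (predicts disk writes flat, not disk writes elevated)
(C) runaway worker thread — fails on memory climbing (predicts memory flat, not memory climbing)
(D) GC pressure from oversized payloads — fails on thread count growing, disk writes elevated (predicts disk writes flat, not disk writes elevated)
Every candidate fails on at least one observation.

none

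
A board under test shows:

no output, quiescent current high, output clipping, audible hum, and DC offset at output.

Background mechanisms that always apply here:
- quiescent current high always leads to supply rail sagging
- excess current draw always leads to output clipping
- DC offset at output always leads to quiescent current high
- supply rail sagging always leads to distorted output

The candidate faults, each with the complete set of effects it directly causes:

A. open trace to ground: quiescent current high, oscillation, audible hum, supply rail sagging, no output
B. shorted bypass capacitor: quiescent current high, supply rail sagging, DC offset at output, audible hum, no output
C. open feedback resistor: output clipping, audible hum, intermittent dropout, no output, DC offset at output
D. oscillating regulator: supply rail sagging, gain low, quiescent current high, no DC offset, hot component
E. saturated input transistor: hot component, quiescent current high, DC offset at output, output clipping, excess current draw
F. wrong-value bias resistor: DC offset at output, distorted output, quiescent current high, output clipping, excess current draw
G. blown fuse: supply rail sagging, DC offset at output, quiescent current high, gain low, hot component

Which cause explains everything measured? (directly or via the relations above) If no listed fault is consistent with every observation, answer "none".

C

Per-candidate check:
(A) open trace to ground — does not account for output clipping, DC offset at output
(B) shorted bypass capacitor — does not account for output clipping
(C) open feedback resistor — accounts for every observation (quiescent current high by DC offset at output → quiescent current high)
(D) oscillating regulator — no output ✗; quiescent current high ✓; output clipping ✗; audible hum ✗; DC offset at output ✗
(E) saturated input transistor — does not account for no output, audible hum
(F) wrong-value bias resistor — no output ✗; quiescent current high ✓; output clipping ✓; audible hum ✗; DC offset at output ✓
(G) blown fuse — no output ✗; quiescent current high ✓; output clipping ✗; audible hum ✗; DC offset at output ✓
(C) is the only candidate with no mismatches.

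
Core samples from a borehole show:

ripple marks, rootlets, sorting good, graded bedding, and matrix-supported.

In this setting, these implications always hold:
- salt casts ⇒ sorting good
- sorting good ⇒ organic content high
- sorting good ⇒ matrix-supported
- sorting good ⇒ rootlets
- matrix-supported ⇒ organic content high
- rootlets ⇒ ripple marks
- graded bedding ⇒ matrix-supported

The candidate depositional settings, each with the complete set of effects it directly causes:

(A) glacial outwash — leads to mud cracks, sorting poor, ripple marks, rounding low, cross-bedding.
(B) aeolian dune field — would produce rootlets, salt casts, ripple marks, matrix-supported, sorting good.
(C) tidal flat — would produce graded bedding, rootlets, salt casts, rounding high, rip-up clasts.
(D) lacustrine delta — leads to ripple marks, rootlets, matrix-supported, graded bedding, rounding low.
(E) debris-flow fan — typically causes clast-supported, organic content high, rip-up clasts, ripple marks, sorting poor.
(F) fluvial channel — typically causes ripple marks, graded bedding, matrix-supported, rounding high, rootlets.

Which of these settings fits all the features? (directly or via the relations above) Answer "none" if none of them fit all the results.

Per-candidate check:
(A) glacial outwash — fails on rootlets, sorting good, graded bedding, matrix-supported (predicts sorting poor, not sorting good)
(B) aeolian dune field — ripple marks match; rootlets match; sorting good match; graded bedding miss; matrix-supported match
(C) tidal flat — ripple marks match (via rootlets → ripple marks); rootlets match; sorting good match (via salt casts → sorting good); graded bedding match; matrix-supported match (via graded bedding → matrix-supported)
(D) lacustrine delta — ripple marks match; rootlets match; sorting good miss; graded bedding match; matrix-supported match
(E) debris-flow fan — ripple marks match; rootlets miss; sorting good miss; graded bedding miss; matrix-supported miss
(F) fluvial channel — ripple marks match; rootlets match; sorting good miss; graded bedding match; matrix-supported match
(C) alone accounts for all the evidence.

C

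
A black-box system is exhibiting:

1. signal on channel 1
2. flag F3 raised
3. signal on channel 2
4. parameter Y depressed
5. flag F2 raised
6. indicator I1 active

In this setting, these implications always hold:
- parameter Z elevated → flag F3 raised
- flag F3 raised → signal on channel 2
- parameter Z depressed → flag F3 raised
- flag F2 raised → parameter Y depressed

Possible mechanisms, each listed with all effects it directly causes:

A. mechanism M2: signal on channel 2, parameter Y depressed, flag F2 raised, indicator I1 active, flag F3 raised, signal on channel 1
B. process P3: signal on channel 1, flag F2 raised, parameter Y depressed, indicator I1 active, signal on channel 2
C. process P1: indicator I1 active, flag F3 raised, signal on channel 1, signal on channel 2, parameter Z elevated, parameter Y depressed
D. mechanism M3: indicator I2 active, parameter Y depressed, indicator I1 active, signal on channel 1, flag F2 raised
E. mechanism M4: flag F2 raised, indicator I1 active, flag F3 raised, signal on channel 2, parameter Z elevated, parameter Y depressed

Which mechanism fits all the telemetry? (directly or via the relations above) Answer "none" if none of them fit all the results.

A

Per-candidate check:
(A) mechanism M2 — accounts for every observation
(B) process P3 — does not account for flag F3 raised
(C) process P1 — does not account for flag F2 raised
(D) mechanism M3 — signal on channel 1 ✓; flag F3 raised ✗; signal on channel 2 ✗; parameter Y depressed ✓; flag F2 raised ✓; indicator I1 active ✓
(E) mechanism M4 — does not account for signal on channel 1
Only (A) is consistent with every observation.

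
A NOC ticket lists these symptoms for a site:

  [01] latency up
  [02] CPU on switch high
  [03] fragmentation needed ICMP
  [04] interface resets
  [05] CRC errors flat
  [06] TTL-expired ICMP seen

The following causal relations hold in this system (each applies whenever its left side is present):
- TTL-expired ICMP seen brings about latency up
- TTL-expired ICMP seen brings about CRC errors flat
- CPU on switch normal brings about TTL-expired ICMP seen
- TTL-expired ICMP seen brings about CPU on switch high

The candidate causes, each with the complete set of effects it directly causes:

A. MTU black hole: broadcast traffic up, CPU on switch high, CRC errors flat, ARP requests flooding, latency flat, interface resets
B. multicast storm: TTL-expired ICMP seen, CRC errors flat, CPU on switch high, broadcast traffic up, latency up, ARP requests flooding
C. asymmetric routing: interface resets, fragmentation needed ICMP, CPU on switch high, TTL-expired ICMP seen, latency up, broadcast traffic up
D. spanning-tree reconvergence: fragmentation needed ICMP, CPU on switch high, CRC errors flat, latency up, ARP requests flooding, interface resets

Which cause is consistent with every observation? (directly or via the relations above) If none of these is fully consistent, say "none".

For each candidate, compare predicted effects to what was observed:
(A) MTU black hole — fails on latency up, fragmentation needed ICMP, TTL-expired ICMP seen (predicts latency flat, not latency up)
(B) multicast storm — latency up match; CPU on switch high match; fragmentation needed ICMP miss; interface resets miss; CRC errors flat match; TTL-expired ICMP seen match
(C) asymmetric routing — accounts for every observation (CRC errors flat via TTL-expired ICMP seen → CRC errors flat)
(D) spanning-tree reconvergence — does not account for TTL-expired ICMP seen
(C) is the only candidate with no mismatches.

C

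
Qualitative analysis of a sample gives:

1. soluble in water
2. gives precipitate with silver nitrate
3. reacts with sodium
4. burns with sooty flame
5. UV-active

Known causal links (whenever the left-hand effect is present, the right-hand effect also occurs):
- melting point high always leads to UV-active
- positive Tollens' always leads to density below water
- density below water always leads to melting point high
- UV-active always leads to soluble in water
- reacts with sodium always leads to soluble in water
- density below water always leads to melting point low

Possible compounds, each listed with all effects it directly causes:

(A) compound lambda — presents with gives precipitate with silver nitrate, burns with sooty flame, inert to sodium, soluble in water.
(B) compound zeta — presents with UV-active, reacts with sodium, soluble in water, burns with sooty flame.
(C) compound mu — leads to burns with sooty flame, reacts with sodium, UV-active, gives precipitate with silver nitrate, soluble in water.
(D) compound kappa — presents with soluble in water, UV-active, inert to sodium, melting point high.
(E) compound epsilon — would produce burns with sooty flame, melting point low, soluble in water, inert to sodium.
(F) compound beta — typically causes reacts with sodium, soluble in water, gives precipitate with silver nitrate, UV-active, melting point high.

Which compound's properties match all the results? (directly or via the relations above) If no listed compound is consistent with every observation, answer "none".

Per-candidate check:
(A) compound lambda — soluble in water match; gives precipitate with silver nitrate match; reacts with sodium miss; burns with sooty flame match; UV-active miss
(B) compound zeta — soluble in water match; gives precipitate with silver nitrate miss; reacts with sodium match; burns with sooty flame match; UV-active match
(C) compound mu — accounts for every observation
(D) compound kappa — fails on gives precipitate with silver nitrate, reacts with sodium, burns with sooty flame (predicts inert to sodium, not reacts with sodium)
(E) compound epsilon — fails on gives precipitate with silver nitrate, reacts with sodium, UV-active (predicts inert to sodium, not reacts with sodium)
(F) compound beta — does not account for burns with sooty flame
(C) alone accounts for all the evidence.

C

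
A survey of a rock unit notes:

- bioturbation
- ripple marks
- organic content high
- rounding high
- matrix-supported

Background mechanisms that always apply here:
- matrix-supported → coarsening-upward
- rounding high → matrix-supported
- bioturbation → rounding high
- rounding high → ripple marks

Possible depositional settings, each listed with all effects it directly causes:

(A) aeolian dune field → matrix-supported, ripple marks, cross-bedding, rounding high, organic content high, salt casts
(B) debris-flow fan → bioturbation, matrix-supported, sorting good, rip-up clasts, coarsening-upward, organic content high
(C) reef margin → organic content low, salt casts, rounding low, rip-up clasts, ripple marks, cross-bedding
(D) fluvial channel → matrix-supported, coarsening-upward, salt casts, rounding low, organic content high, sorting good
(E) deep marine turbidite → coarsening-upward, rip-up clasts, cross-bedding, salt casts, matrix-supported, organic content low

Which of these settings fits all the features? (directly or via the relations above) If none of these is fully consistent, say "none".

Per-candidate check:
(A) aeolian dune field — does not account for bioturbation
(B) debris-flow fan — bioturbation ✓; ripple marks ✓ (through bioturbation → rounding high → ripple marks); organic content high ✓; rounding high ✓ (through bioturbation → rounding high); matrix-supported ✓
(C) reef margin — bioturbation ✗; ripple marks ✓; organic content high ✗; rounding high ✗; matrix-supported ✗
(D) fluvial channel — bioturbation ✗; ripple marks ✗; organic content high ✓; rounding high ✗; matrix-supported ✓
(E) deep marine turbidite — bioturbation ✗; ripple marks ✗; organic content high ✗; rounding high ✗; matrix-supported ✓
(B) alone accounts for all the evidence.

B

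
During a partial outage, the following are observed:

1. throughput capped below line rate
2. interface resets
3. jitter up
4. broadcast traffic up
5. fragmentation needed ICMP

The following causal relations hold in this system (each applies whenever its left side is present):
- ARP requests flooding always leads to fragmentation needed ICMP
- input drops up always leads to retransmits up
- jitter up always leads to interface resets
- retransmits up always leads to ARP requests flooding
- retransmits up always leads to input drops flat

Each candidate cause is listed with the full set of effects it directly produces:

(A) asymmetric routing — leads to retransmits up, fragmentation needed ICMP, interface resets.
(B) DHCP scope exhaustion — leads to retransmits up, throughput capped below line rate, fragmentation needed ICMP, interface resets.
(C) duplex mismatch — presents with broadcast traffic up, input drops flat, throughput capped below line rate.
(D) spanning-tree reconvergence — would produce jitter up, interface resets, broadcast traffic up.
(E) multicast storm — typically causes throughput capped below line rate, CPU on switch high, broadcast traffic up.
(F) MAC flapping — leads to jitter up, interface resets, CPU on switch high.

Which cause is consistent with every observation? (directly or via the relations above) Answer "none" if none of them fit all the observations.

Per-candidate check:
(A) asymmetric routing — throughput capped below line rate -; interface resets +; jitter up -; broadcast traffic up -; fragmentation needed ICMP +
(B) DHCP scope exhaustion — throughput capped below line rate +; interface resets +; jitter up -; broadcast traffic up -; fragmentation needed ICMP +
(C) duplex mismatch — does not account for interface resets, jitter up, fragmentation needed ICMP
(D) spanning-tree reconvergence — throughput capped below line rate -; interface resets +; jitter up +; broadcast traffic up +; fragmentation needed ICMP -
(E) multicast storm — does not account for interface resets, jitter up, fragmentation needed ICMP
(F) MAC flapping — does not account for throughput capped below line rate, broadcast traffic up, fragmentation needed ICMP
Every candidate fails on at least one observation.

none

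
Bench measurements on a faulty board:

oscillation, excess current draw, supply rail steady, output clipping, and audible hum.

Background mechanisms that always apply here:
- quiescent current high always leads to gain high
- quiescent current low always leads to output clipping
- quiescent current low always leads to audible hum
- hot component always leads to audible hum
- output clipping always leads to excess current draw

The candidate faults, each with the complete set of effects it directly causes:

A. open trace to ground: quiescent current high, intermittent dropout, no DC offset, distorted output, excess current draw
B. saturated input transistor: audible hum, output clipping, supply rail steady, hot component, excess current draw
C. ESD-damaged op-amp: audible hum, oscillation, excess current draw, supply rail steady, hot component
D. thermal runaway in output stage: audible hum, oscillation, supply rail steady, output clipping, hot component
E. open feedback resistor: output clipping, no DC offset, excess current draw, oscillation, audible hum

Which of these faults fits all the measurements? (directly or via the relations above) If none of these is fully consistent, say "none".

Checking each candidate against the observations:
(A) open trace to ground — does not account for oscillation, supply rail steady, output clipping, audible hum
(B) saturated input transistor — does not account for oscillation
(C) ESD-damaged op-amp — does not account for output clipping
(D) thermal runaway in output stage — accounts for every observation (excess current draw via output clipping → excess current draw)
(E) open feedback resistor — oscillation +; excess current draw +; supply rail steady -; output clipping +; audible hum +
(D) alone accounts for all the evidence.

D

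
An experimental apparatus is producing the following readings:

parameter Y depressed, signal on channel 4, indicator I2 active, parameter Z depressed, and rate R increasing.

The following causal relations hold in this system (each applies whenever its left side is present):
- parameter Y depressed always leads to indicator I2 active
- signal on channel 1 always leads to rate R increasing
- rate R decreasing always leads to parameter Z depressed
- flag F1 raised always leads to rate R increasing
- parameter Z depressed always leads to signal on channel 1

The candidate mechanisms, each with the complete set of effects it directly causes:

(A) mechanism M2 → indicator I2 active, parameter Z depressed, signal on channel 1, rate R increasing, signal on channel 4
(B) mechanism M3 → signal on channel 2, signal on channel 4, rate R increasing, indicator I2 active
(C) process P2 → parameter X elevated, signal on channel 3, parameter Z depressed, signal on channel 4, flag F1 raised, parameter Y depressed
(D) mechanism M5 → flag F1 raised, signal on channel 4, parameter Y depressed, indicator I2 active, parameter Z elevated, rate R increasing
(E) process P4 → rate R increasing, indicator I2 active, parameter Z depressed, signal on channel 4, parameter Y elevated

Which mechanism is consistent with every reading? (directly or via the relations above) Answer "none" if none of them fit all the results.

For each candidate, compare predicted effects to what was observed:
(A) mechanism M2 — does not account for parameter Y depressed
(B) mechanism M3 — parameter Y depressed NO; signal on channel 4 yes; indicator I2 active yes; parameter Z depressed NO; rate R increasing yes
(C) process P2 — accounts for every observation (indicator I2 active through parameter Y depressed → indicator I2 active)
(D) mechanism M5 — parameter Y depressed yes; signal on channel 4 yes; indicator I2 active yes; parameter Z depressed NO; rate R increasing yes
(E) process P4 — parameter Y depressed NO; signal on channel 4 yes; indicator I2 active yes; parameter Z depressed yes; rate R increasing yes
(C) is the only candidate with no mismatches.

C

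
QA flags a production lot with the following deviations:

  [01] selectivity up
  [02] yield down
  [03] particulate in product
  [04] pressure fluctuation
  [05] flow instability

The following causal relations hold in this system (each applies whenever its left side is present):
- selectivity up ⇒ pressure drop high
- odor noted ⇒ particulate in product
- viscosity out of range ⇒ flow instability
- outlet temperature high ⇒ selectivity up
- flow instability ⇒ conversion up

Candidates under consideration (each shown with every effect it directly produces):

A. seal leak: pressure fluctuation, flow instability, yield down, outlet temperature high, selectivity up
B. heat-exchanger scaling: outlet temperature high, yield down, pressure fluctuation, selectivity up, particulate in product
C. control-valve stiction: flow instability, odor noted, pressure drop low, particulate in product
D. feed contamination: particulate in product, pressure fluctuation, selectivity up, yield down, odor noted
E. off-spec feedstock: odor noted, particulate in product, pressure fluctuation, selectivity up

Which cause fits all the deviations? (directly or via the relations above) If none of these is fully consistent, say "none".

none

Testing each hypothesis:
(A) seal leak — does not account for particulate in product
(B) heat-exchanger scaling — does not account for flow instability
(C) control-valve stiction — selectivity up NO; yield down NO; particulate in product yes; pressure fluctuation NO; flow instability yes
(D) feed contamination — does not account for flow instability
(E) off-spec feedstock — selectivity up yes; yield down NO; particulate in product yes; pressure fluctuation yes; flow instability NO
Every candidate fails on at least one observation.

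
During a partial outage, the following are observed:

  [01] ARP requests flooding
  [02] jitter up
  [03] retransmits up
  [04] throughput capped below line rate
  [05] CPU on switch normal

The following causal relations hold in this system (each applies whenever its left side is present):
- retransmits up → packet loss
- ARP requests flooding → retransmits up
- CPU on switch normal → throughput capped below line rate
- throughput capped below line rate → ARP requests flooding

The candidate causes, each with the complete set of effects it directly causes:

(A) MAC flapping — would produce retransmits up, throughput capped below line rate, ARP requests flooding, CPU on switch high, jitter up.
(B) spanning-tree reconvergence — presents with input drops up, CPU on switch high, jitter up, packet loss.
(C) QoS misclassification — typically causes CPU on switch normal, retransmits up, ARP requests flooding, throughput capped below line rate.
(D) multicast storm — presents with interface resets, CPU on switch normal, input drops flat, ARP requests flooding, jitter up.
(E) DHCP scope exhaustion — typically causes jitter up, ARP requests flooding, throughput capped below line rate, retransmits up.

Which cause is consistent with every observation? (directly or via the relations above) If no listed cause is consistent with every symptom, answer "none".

Testing each hypothesis:
(A) MAC flapping — ARP requests flooding +; jitter up +; retransmits up +; throughput capped below line rate +; CPU on switch normal -
(B) spanning-tree reconvergence — fails on ARP requests flooding, retransmits up, throughput capped below line rate, CPU on switch normal (predicts CPU on switch high, not CPU on switch normal)
(C) QoS misclassification — ARP requests flooding +; jitter up -; retransmits up +; throughput capped below line rate +; CPU on switch normal +
(D) multicast storm — accounts for every observation (retransmits up by ARP requests flooding → retransmits up)
(E) DHCP scope exhaustion — ARP requests flooding +; jitter up +; retransmits up +; throughput capped below line rate +; CPU on switch normal -
(D) is the only candidate with no mismatches.

D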